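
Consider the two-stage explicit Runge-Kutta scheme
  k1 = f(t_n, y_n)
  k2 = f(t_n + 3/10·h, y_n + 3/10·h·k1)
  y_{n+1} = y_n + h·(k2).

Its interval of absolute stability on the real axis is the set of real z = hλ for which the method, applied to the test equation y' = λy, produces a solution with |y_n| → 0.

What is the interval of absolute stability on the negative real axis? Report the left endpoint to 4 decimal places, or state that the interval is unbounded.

(-3.3333, 0).

Set f=λy, z=hλ:
  k1=λy_n ⇒ h·k1=z·y_n;  k2=λ(1+3/10z)y_n ⇒ h·k2=z(1+3/10z)y_n
  y_{n+1}/y_n = 1 + z(1+3/10z) = 1 + z + 3/10z²
  ⇒ R(z) = 1 + z + 3/10z².

Need |R(x)|<1, x<0.
x=-1.45: |R|=0.1808
R=1: x+3/10x²=0 ⇒ x=−10/3=-3.3333; min R=1−1/(4·3/10)=0.1667>−1
Confirm numerically:
  x=-2.810: |R|=0.55883 <1
  x=-2.804: |R|=0.55472 <1
  x=-2.075: |R|=0.21669 <1
  x=-1.870: |R|=0.17907 <1
  x=-3.628: |R|=1.32072 >1
  x=-3.503: |R|=1.17830 >1
Stable set (-3.3333, 0).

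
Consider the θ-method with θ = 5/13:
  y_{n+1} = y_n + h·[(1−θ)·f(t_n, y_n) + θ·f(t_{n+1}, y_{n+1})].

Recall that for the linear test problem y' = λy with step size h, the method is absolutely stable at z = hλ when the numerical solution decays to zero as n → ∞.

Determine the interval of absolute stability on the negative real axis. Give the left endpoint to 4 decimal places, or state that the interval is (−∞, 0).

On y'=λy, z=hλ:
  y_{n+1} = y_n + z·[8/13·y_n + 5/13·y_{n+1}] ⇒ (1 − 5/13z)y_{n+1} = (1 + 8/13z)y_n
  ⇒ R(z) = (1 + 8/13z)/(1 − 5/13z).

Find x<0 with |R(x)|<1.
x=-0.33: |R|=0.7072
R=−1: 1+8/13x = −1+5/13x ⇒ -3/13x=2 ⇒ x=2/(-3/13)=-8.6667
Confirm numerically:
  x=-8.607: |R|=0.99681 <1
  x=-7.921: |R|=0.95748 <1
  x=-3.849: |R|=0.55178 <1
  x=-9.244: |R|=1.02925 >1
  x=-9.021: |R|=1.01829 >1
So |R|<1 on (-8.6667, 0).

(-8.6667, 0).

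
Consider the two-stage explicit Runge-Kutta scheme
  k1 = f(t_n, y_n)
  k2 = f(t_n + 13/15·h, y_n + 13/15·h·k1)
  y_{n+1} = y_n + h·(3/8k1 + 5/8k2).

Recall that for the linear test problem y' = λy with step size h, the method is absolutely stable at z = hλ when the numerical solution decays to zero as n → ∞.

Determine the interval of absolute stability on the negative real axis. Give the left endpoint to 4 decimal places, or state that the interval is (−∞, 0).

z∈(-1.8462,0).

On y'=λy, z=hλ:
  k1=λy_n ⇒ h·k1=z·y_n;  k2=λ(1+13/15z)y_n ⇒ h·k2=z(1+13/15z)y_n
  y_{n+1}/y_n = 1 + 3/8z + 5/8z(1+13/15z) = 1 + z + 13/24z²
  Hence R(z) = 1 + z + 13/24z².

Need |R(x)|<1, x<0.
x=-1.32: |R|=0.6238
R=1: x+13/24x²=0 ⇒ x=−24/13=-1.8462; min R=1−1/(4·13/24)=0.5385>−1
Confirm numerically:
  x=-1.320: |R|=0.62380 <1
  x=-1.017: |R|=0.54324 <1
  x=-0.938: |R|=0.53858 <1
  x=-0.907: |R|=0.53860 <1
  x=-2.419: |R|=1.75060 >1
  x=-1.975: |R|=1.13784 >1
Stable set (-1.8462, 0).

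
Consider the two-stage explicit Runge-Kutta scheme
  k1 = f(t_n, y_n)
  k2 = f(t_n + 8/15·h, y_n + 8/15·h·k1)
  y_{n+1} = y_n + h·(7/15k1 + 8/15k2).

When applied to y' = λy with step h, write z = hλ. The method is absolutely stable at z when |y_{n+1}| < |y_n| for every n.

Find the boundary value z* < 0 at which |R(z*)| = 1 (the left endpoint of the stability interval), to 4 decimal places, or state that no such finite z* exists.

Test eqn y'=λy, z=hλ:
  k1=λy_n ⇒ h·k1=z·y_n;  k2=λ(1+8/15z)y_n ⇒ h·k2=z(1+8/15z)y_n
  y_{n+1}/y_n = 1 + 7/15z + 8/15z(1+8/15z) = 1 + z + 64/225z²
  ⇒ R(z) = 1 + z + 64/225z².

Solve |R(x)|<1 on ℝ⁻.
x=-0.52: |R|=0.5569
R=1: x+64/225x²=0 ⇒ x=−225/64=-3.5156; min R=1−1/(4·64/225)=0.1211>−1
Confirm numerically:
  x=-3.254: |R|=0.75784 <1
  x=-2.619: |R|=0.33205 <1
  x=-2.291: |R|=0.20196 <1
  x=-2.173: |R|=0.17013 <1
  x=-4.093: |R|=1.67220 >1
  x=-3.746: |R|=1.24547 >1
  x=-3.668: |R|=1.15898 >1
Stable set (-3.5156, 0).

left endpoint -3.5156.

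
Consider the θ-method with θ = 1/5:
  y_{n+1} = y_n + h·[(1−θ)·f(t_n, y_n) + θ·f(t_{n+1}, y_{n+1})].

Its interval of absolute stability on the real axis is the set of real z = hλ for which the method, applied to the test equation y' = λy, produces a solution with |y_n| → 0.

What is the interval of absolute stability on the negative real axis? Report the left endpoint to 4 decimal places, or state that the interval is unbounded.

z∈(-3.3333,0).

On y'=λy, z=hλ:
  y_{n+1} = y_n + z·[4/5·y_n + 1/5·y_{n+1}] ⇒ (1 − 1/5z)y_{n+1} = (1 + 4/5z)y_n
  so R(z) = (1 + 4/5z)/(1 − 1/5z).

Find x<0 with |R(x)|<1.
x=-1.04: |R|=0.1391
R=−1: 1+4/5x = −1+1/5x ⇒ -3/5x=2 ⇒ x=2/(-3/5)=-3.3333
Confirm numerically:
  x=-2.564: |R|=0.69487 <1
  x=-2.483: |R|=0.65909 <1
  x=-2.352: |R|=0.59956 <1
  x=-3.529: |R|=1.06882 >1
  x=-3.412: |R|=1.02806 >1
Stable set (-3.3333, 0).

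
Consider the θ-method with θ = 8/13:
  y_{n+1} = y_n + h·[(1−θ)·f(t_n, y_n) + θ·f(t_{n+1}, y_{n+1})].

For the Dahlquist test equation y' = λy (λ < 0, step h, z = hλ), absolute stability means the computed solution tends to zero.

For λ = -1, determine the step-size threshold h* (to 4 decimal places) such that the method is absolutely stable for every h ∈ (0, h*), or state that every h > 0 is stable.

interval (−∞, 0). Any h>0 works for λ=-1.

Set f=λy, z=hλ:
  y_{n+1} = y_n + z·[5/13·y_n + 8/13·y_{n+1}] ⇒ (1 − 8/13z)y_{n+1} = (1 + 5/13z)y_n
  R(z) = (1 + 5/13z)/(1 − 8/13z).

Need |R(x)|<1, x<0.
x=-1.49: |R|=0.2227
x=-2: |R|=0.1034
x=-10: |R|=0.3978
x=-100: |R|=0.5990
θ=8/13≥1/2 ⇒ |1+5/13x|<|1−8/13x| ∀x<0 ⇒ stable on all of ℝ⁻.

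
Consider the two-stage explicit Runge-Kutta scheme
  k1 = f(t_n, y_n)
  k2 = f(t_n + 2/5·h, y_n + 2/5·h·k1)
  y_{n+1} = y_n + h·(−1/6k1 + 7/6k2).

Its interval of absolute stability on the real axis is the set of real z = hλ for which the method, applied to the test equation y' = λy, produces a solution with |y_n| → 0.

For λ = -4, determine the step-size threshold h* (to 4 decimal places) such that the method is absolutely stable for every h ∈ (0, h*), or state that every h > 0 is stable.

With y'=λy (z=hλ):
  k1=λy_n ⇒ h·k1=z·y_n;  k2=λ(1+2/5z)y_n ⇒ h·k2=z(1+2/5z)y_n
  y_{n+1}/y_n = 1 − 1/6z + 7/6z(1+2/5z) = 1 + z + 7/15z²
  so R(z) = 1 + z + 7/15z².

Solve |R(x)|<1 on ℝ⁻.
x=-1.06: |R|=0.4643
R=1: x+7/15x²=0 ⇒ x=−15/7=-2.1429; min R=1−1/(4·7/15)=0.4643>−1
Confirm numerically:
  x=-2.039: |R|=0.90118 <1
  x=-1.945: |R|=0.82041 <1
  x=-1.712: |R|=0.65577 <1
  x=-1.193: |R|=0.47118 <1
  x=-2.395: |R|=1.28181 >1
  x=-2.317: |R|=1.18829 >1
  x=-2.214: |R|=1.07350 >1
Stable set (-2.1429, 0).

(-2.1429,0); λ=-4 ⇒ h* = (15/7)/4 = 0.5357.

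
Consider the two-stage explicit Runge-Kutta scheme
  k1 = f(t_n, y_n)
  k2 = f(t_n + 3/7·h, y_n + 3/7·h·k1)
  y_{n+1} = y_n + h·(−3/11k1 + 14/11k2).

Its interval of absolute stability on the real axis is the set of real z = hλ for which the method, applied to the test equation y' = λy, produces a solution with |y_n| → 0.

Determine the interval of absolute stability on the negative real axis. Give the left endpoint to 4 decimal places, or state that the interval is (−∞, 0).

On y'=λy, z=hλ:
  k1=λy_n ⇒ h·k1=z·y_n;  k2=λ(1+3/7z)y_n ⇒ h·k2=z(1+3/7z)y_n
  y_{n+1}/y_n = 1 − 3/11z + 14/11z(1+3/7z) = 1 + z + 6/11z²
  Hence R(z) = 1 + z + 6/11z².

Need |R(x)|<1, x<0.
x=-1.46: |R|=0.7027
R=1: x+6/11x²=0 ⇒ x=−11/6=-1.8333; min R=1−1/(4·6/11)=0.5417>−1
Confirm numerically:
  x=-1.159: |R|=0.57370 <1
  x=-1.102: |R|=0.56040 <1
  x=-0.761: |R|=0.55488 <1
  x=-2.207: |R|=1.44983 >1
  x=-2.175: |R|=1.40534 >1
  x=-2.100: |R|=1.30545 >1
So |R|<1 on (-1.8333, 0).

(-1.8333, 0).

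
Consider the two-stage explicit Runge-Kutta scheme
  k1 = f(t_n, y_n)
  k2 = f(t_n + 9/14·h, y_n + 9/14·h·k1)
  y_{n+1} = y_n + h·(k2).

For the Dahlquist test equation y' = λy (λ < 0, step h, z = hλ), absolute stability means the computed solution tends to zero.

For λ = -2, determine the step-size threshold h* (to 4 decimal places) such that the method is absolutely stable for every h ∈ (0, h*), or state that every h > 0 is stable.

(-1.5556,0); λ=-2 ⇒ h* = (14/9)/2 = 0.7778.

Set f=λy, z=hλ:
  k1=λy_n ⇒ h·k1=z·y_n;  k2=λ(1+9/14z)y_n ⇒ h·k2=z(1+9/14z)y_n
  y_{n+1}/y_n = 1 + z(1+9/14z) = 1 + z + 9/14z²
  Hence R(z) = 1 + z + 9/14z².

Solve |R(x)|<1 on ℝ⁻.
x=-0.65: |R|=0.6216
R=1: x+9/14x²=0 ⇒ x=−14/9=-1.5556; min R=1−1/(4·9/14)=0.6111>−1
Confirm numerically:
  x=-1.418: |R|=0.87461 <1
  x=-1.370: |R|=0.83658 <1
  x=-0.775: |R|=0.61112 <1
  x=-2.078: |R|=1.69791 >1
  x=-2.021: |R|=1.60471 >1
  x=-1.673: |R|=1.12631 >1
So |R|<1 on (-1.5556, 0).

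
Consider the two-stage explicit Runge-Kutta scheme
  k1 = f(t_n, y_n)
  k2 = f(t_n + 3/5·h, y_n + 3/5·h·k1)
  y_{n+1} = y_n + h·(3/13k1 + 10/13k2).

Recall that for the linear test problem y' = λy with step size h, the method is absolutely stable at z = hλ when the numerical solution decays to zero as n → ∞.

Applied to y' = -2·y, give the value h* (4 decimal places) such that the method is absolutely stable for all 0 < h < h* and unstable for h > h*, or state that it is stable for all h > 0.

(-2.1667,0); λ=-2 ⇒ h* = (13/6)/2 = 1.0833.

On y'=λy, z=hλ:
  k1=λy_n ⇒ h·k1=z·y_n;  k2=λ(1+3/5z)y_n ⇒ h·k2=z(1+3/5z)y_n
  y_{n+1}/y_n = 1 + 3/13z + 10/13z(1+3/5z) = 1 + z + 6/13z²
  Hence R(z) = 1 + z + 6/13z².

Need |R(x)|<1, x<0.
x=-0.52: |R|=0.6048
R=1: x+6/13x²=0 ⇒ x=−13/6=-2.1667; min R=1−1/(4·6/13)=0.4583>−1
Confirm numerically:
  x=-1.968: |R|=0.81955 <1
  x=-1.318: |R|=0.48375 <1
  x=-0.994: |R|=0.46202 <1
  x=-0.935: |R|=0.46849 <1
  x=-2.678: |R|=1.63201 >1
  x=-2.495: |R|=1.37809 >1
Stable set (-2.1667, 0).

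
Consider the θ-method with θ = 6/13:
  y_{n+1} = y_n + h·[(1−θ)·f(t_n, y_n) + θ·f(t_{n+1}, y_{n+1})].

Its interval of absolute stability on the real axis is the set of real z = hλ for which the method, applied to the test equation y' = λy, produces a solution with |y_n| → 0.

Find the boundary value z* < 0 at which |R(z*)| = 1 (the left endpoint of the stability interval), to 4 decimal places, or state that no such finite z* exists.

left endpoint -26.0000.

On y'=λy, z=hλ:
  y_{n+1} = y_n + z·[7/13·y_n + 6/13·y_{n+1}] ⇒ (1 − 6/13z)y_{n+1} = (1 + 7/13z)y_n
  ⇒ R(z) = (1 + 7/13z)/(1 − 6/13z).

Solve |R(x)|<1 on ℝ⁻.
x=-1.41: |R|=0.1459
R=−1: 1+7/13x = −1+6/13x ⇒ -1/13x=2 ⇒ x=2/(-1/13)=-26.0000
Confirm numerically:
  x=-23.813: |R|=0.98597 <1
  x=-18.246: |R|=0.93669 <1
  x=-18.229: |R|=0.93650 <1
  x=-10.968: |R|=0.80926 <1
  x=-26.355: |R|=1.00207 >1
  x=-26.168: |R|=1.00099 >1
  x=-26.159: |R|=1.00094 >1
So |R|<1 on (-26.0000, 0).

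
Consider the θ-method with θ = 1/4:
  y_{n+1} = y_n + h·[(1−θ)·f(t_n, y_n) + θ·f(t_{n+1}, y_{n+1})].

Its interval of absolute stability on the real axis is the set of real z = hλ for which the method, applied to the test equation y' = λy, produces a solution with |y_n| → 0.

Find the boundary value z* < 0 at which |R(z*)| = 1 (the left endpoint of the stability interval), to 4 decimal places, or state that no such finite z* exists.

Set f=λy, z=hλ:
  y_{n+1} = y_n + z·[3/4·y_n + 1/4·y_{n+1}] ⇒ (1 − 1/4z)y_{n+1} = (1 + 3/4z)y_n
  R(z) = (1 + 3/4z)/(1 − 1/4z).

Need |R(x)|<1, x<0.
x=-1.13: |R|=0.1189
R=−1: 1+3/4x = −1+1/4x ⇒ -1/2x=2 ⇒ x=2/(-1/2)=-4.0000
Confirm numerically:
  x=-2.751: |R|=0.62998 <1
  x=-2.705: |R|=0.61372 <1
  x=-2.659: |R|=0.59724 <1
  x=-2.203: |R|=0.42060 <1
  x=-4.405: |R|=1.09637 >1
  x=-4.361: |R|=1.08635 >1
So |R|<1 on (-4.0000, 0).

left endpoint -4.0000.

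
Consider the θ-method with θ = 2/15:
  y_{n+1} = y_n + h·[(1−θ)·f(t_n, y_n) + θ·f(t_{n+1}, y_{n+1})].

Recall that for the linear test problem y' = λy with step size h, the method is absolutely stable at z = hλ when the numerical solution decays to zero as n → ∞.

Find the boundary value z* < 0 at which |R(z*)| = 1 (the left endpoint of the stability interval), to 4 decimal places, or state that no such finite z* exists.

Test eqn y'=λy, z=hλ:
  y_{n+1} = y_n + z·[13/15·y_n + 2/15·y_{n+1}] ⇒ (1 − 2/15z)y_{n+1} = (1 + 13/15z)y_n
  R(z) = (1 + 13/15z)/(1 − 2/15z).

Boundary: |R(x)|=1, x<0.
x=-1.41: |R|=0.1869
R=−1: 1+13/15x = −1+2/15x ⇒ -11/15x=2 ⇒ x=2/(-11/15)=-2.7273
Confirm numerically:
  x=-2.176: |R|=0.68665 <1
  x=-1.486: |R|=0.24026 <1
  x=-1.159: |R|=0.00387 <1
  x=-3.243: |R|=1.26403 >1
  x=-2.924: |R|=1.10380 >1
  x=-2.844: |R|=1.06206 >1
Stable set (-2.7273, 0).

z* = -2.7273.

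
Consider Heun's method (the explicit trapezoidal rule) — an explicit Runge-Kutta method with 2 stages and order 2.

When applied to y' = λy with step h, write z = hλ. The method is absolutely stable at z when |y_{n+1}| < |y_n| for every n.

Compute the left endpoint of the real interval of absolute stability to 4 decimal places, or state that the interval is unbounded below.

With y'=λy (z=hλ):
  order 2, 2-stage ⇒ R(z)=1+z+z^2/2
  (e.g. R(-0.31)=0.73805, |R|=0.73805)

Need |R(x)|<1, x<0.
x=-0.31: |R|=0.7380
|R(-2.38)|=1.4522 |R(-2.25)|=1.2812 |R(-1.38)|=0.5722
Bisect:
  x_lo=-2.7244 |R|=1.9867  x_hi=-0.3897 |R|=0.6862
  mid=-1.55702 |R|=0.65514 →hi
  mid=-2.14070 |R|=1.15059 →lo
  mid=-1.84886 |R|=0.86028 →hi
  mid=-1.99478 |R|=0.99479 →hi
  mid=-2.06774 |R|=1.07003 →lo
  mid=-2.03126 |R|=1.03175 →lo
  mid=-2.01302 |R|=1.01310 →lo
  mid=-2.00390 |R|=1.00391 →lo
  mid=-1.99934 |R|=0.99934 →hi
  mid=-2.00162 |R|=1.00162 →lo
  ...
  [-2.00005,-1.99991] ⇒ x*=-2.0000
Stable set (-2.0000, 0).

z* = -2.0000.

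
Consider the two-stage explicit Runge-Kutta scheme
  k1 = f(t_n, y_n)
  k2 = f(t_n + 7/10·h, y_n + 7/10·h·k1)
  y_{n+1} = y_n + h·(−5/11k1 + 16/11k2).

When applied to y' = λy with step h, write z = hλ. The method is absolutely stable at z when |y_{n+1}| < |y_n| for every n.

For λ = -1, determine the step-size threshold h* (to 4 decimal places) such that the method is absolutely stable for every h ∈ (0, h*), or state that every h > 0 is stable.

(-0.9821,0); λ=-1 ⇒ h* = (55/56)/1 = 0.9821.

With y'=λy (z=hλ):
  k1=λy_n ⇒ h·k1=z·y_n;  k2=λ(1+7/10z)y_n ⇒ h·k2=z(1+7/10z)y_n
  y_{n+1}/y_n = 1 − 5/11z + 16/11z(1+7/10z) = 1 + z + 56/55z²
  Hence R(z) = 1 + z + 56/55z².

Need |R(x)|<1, x<0.
x=-0.62: |R|=0.7714
R=1: x+56/55x²=0 ⇒ x=−55/56=-0.9821; min R=1−1/(4·56/55)=0.7545>−1
Confirm numerically:
  x=-0.878: |R|=0.90690 <1
  x=-0.662: |R|=0.78421 <1
  x=-0.598: |R|=0.76611 <1
  x=-1.342: |R|=1.49171 >1
  x=-1.335: |R|=1.47963 >1
  x=-1.163: |R|=1.21416 >1
So |R|<1 on (-0.9821, 0).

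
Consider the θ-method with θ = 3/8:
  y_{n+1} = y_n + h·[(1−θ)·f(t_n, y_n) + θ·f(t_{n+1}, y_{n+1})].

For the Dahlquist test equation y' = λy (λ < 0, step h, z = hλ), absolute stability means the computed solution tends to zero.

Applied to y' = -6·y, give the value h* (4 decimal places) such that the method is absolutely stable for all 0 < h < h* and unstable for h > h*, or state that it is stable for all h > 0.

Set f=λy, z=hλ:
  y_{n+1} = y_n + z·[5/8·y_n + 3/8·y_{n+1}] ⇒ (1 − 3/8z)y_{n+1} = (1 + 5/8z)y_n
  Hence R(z) = (1 + 5/8z)/(1 − 3/8z).

Solve |R(x)|<1 on ℝ⁻.
x=-0.67: |R|=0.4645
R=−1: 1+5/8x = −1+3/8x ⇒ -1/4x=2 ⇒ x=2/(-1/4)=-8.0000
Confirm numerically:
  x=-6.968: |R|=0.92859 <1
  x=-5.636: |R|=0.81018 <1
  x=-5.147: |R|=0.75658 <1
  x=-8.516: |R|=1.03076 >1
  x=-8.109: |R|=1.00674 >1
So |R|<1 on (-8.0000, 0).

(-8.0000,0); λ=-6 ⇒ h* = (8)/6 = 1.3333.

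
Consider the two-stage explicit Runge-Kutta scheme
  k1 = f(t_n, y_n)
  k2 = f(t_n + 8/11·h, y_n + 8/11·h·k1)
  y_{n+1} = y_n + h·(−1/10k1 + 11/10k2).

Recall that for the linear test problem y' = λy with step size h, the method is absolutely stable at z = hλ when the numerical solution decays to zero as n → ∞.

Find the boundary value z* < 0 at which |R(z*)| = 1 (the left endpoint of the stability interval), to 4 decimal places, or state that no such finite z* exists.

left endpoint -1.2500.

Test eqn y'=λy, z=hλ:
  k1=λy_n ⇒ h·k1=z·y_n;  k2=λ(1+8/11z)y_n ⇒ h·k2=z(1+8/11z)y_n
  y_{n+1}/y_n = 1 − 1/10z + 11/10z(1+8/11z) = 1 + z + 4/5z²
  Hence R(z) = 1 + z + 4/5z².

Find x<0 with |R(x)|<1.
x=-1.49: |R|=1.2861
R=1: x+4/5x²=0 ⇒ x=−5/4=-1.2500; min R=1−1/(4·4/5)=0.6875>−1
Confirm numerically:
  x=-1.200: |R|=0.95200 <1
  x=-1.140: |R|=0.89968 <1
  x=-0.835: |R|=0.72278 <1
  x=-0.649: |R|=0.68796 <1
  x=-1.587: |R|=1.42786 >1
  x=-1.552: |R|=1.37496 >1
Interval (-1.2500, 0).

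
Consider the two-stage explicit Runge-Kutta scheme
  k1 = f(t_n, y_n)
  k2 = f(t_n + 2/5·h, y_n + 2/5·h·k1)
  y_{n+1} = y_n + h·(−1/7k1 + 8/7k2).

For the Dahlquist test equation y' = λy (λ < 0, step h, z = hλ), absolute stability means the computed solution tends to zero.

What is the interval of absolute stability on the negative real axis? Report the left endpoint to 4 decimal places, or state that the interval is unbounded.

(-2.1875, 0).

Set f=λy, z=hλ:
  k1=λy_n ⇒ h·k1=z·y_n;  k2=λ(1+2/5z)y_n ⇒ h·k2=z(1+2/5z)y_n
  y_{n+1}/y_n = 1 − 1/7z + 8/7z(1+2/5z) = 1 + z + 16/35z²
  ⇒ R(z) = 1 + z + 16/35z².

Boundary: |R(x)|=1, x<0.
x=-1.19: |R|=0.4574
R=1: x+16/35x²=0 ⇒ x=−35/16=-2.1875; min R=1−1/(4·16/35)=0.4531>−1
Confirm numerically:
  x=-1.904: |R|=0.75324 <1
  x=-1.752: |R|=0.65120 <1
  x=-1.311: |R|=0.47470 <1
  x=-2.764: |R|=1.72843 >1
  x=-2.706: |R|=1.64140 >1
  x=-2.601: |R|=1.49166 >1
Stable set (-2.1875, 0).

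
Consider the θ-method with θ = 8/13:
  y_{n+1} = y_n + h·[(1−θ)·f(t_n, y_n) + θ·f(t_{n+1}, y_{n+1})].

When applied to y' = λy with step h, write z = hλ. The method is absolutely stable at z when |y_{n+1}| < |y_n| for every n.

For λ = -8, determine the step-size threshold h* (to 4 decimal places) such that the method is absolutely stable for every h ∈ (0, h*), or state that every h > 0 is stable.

(−∞, 0) — no finite endpoint. Any h>0 works for λ=-8.

On y'=λy, z=hλ:
  y_{n+1} = y_n + z·[5/13·y_n + 8/13·y_{n+1}] ⇒ (1 − 8/13z)y_{n+1} = (1 + 5/13z)y_n
  so R(z) = (1 + 5/13z)/(1 − 8/13z).

Need |R(x)|<1, x<0.
x=-1.23: |R|=0.2999
x=-2: |R|=0.1034
x=-10: |R|=0.3978
x=-100: |R|=0.5990
θ=8/13≥1/2 ⇒ |1+5/13x|<|1−8/13x| ∀x<0 ⇒ stable on all of ℝ⁻.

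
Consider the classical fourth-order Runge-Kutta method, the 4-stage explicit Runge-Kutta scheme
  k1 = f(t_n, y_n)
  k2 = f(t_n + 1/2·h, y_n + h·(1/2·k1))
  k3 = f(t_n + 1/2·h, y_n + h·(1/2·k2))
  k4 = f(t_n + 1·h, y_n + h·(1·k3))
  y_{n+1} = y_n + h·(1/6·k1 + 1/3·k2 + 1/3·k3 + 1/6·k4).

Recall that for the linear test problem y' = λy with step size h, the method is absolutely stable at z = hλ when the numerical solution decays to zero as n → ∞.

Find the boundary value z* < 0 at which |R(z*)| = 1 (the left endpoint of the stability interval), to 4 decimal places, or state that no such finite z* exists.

left endpoint -2.7853.

With y'=λy (z=hλ):
  order 4, 4-stage ⇒ R(z)=1+z+z^2/2+z^3/6+z^4/24
  (e.g. R(-0.39)=0.67713, |R|=0.67713)

Find x<0 with |R(x)|<1.
x=-0.39: |R|=0.6771
|R(-2.25)|=0.4507 |R(-1.58)|=0.2705 |R(-0.5)|=0.6068
Bisect:
  x_lo=-3.5710 |R|=2.9911  x_hi=-0.2558 |R|=0.7743
  mid=-1.91341 |R|=0.30811 →hi
  mid=-2.74221 |R|=0.93696 →hi
  mid=-3.15661 |R|=1.72018 →lo
  mid=-2.94941 |R|=1.27698 →lo
  mid=-2.84581 |R|=1.09514 →lo
  mid=-2.79401 |R|=1.01322 →lo
  mid=-2.76811 |R|=0.97440 →hi
  ...
  [-2.78531,-2.78511] ⇒ x*=-2.7853
Stable set (-2.7853, 0).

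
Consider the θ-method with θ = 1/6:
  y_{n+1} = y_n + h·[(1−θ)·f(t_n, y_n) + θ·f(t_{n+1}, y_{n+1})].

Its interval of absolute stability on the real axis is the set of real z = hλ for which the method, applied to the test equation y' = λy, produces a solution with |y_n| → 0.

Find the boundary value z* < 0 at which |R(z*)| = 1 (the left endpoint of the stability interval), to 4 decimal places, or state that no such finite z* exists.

On y'=λy, z=hλ:
  y_{n+1} = y_n + z·[5/6·y_n + 1/6·y_{n+1}] ⇒ (1 − 1/6z)y_{n+1} = (1 + 5/6z)y_n
  ⇒ R(z) = (1 + 5/6z)/(1 − 1/6z).

Find x<0 with |R(x)|<1.
x=-0.94: |R|=0.1873
R=−1: 1+5/6x = −1+1/6x ⇒ -2/3x=2 ⇒ x=2/(-2/3)=-3.0000
Confirm numerically:
  x=-2.954: |R|=0.97945 <1
  x=-2.447: |R|=0.73813 <1
  x=-2.236: |R|=0.62895 <1
  x=-1.719: |R|=0.33618 <1
  x=-3.320: |R|=1.13734 >1
  x=-3.049: |R|=1.02166 >1
Interval (-3.0000, 0).

left endpoint -3.0000.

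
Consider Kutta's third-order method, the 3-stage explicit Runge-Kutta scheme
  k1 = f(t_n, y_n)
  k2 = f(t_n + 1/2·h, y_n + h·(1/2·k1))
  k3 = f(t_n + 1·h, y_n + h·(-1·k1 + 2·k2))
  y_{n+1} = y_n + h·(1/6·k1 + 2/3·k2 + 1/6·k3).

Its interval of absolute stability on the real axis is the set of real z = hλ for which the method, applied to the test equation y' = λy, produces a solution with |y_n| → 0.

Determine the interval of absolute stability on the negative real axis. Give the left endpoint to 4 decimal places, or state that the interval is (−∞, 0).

z∈(-2.5127,0).

Test eqn y'=λy, z=hλ:
  order 3, 3-stage ⇒ R(z)=1+z+z^2/2+z^3/6
  (e.g. R(-0.6)=0.54400, |R|=0.54400)

Boundary: |R(x)|=1, x<0.
x=-0.6: |R|=0.5440
|R(-2.68)|=1.2969 |R(-1.01)|=0.3283 |R(-0.84)|=0.4140
Bisect:
  x_lo=-3.1300 |R|=2.3423  x_hi=-0.0964 |R|=0.9081
  mid=-1.61323 |R|=0.01172 →hi
  mid=-2.37163 |R|=0.78257 →hi
  mid=-2.75082 |R|=1.43657 →lo
  mid=-2.56123 |R|=1.08151 →lo
  mid=-2.46643 |R|=0.92545 →hi
  mid=-2.51383 |R|=1.00178 →lo
  mid=-2.49013 |R|=0.96319 →hi
  mid=-2.50198 |R|=0.98238 →hi
  mid=-2.50790 |R|=0.99205 →hi
  ...
  [-2.51290,-2.51271] ⇒ x*=-2.5127
Interval (-2.5127, 0).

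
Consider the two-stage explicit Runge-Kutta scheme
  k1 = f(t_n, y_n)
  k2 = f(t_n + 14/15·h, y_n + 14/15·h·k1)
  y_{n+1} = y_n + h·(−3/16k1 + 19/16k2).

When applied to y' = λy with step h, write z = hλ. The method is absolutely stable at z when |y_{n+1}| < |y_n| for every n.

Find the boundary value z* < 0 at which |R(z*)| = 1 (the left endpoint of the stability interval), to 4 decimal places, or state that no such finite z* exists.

With y'=λy (z=hλ):
  k1=λy_n ⇒ h·k1=z·y_n;  k2=λ(1+14/15z)y_n ⇒ h·k2=z(1+14/15z)y_n
  y_{n+1}/y_n = 1 − 3/16z + 19/16z(1+14/15z) = 1 + z + 133/120z²
  Hence R(z) = 1 + z + 133/120z².

Solve |R(x)|<1 on ℝ⁻.
x=-1.73: |R|=2.5871
R=1: x+133/120x²=0 ⇒ x=−120/133=-0.9023; min R=1−1/(4·133/120)=0.7744>−1
Confirm numerically:
  x=-0.854: |R|=0.95433 <1
  x=-0.832: |R|=0.93521 <1
  x=-0.441: |R|=0.77455 <1
  x=-0.426: |R|=0.77514 <1
  x=-1.316: |R|=1.60347 >1
  x=-1.118: |R|=1.26733 >1
  x=-1.002: |R|=1.11077 >1
Stable set (-0.9023, 0).

left endpoint -0.9023.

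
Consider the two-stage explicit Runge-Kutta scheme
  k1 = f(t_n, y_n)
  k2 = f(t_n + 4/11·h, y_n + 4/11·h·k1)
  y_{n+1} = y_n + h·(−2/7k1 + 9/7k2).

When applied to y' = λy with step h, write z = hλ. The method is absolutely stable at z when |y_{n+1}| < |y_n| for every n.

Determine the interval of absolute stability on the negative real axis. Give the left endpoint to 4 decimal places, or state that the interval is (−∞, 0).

Test eqn y'=λy, z=hλ:
  k1=λy_n ⇒ h·k1=z·y_n;  k2=λ(1+4/11z)y_n ⇒ h·k2=z(1+4/11z)y_n
  y_{n+1}/y_n = 1 − 2/7z + 9/7z(1+4/11z) = 1 + z + 36/77z²
  Hence R(z) = 1 + z + 36/77z².

Need |R(x)|<1, x<0.
x=-1.08: |R|=0.4653
R=1: x+36/77x²=0 ⇒ x=−77/36=-2.1389; min R=1−1/(4·36/77)=0.4653>−1
Confirm numerically:
  x=-2.092: |R|=0.95414 <1
  x=-1.493: |R|=0.54915 <1
  x=-1.372: |R|=0.50808 <1
  x=-1.238: |R|=0.47856 <1
  x=-2.541: |R|=1.47771 >1
  x=-2.424: |R|=1.32312 >1
  x=-2.187: |R|=1.04919 >1
Stable set (-2.1389, 0).

(-2.1389, 0).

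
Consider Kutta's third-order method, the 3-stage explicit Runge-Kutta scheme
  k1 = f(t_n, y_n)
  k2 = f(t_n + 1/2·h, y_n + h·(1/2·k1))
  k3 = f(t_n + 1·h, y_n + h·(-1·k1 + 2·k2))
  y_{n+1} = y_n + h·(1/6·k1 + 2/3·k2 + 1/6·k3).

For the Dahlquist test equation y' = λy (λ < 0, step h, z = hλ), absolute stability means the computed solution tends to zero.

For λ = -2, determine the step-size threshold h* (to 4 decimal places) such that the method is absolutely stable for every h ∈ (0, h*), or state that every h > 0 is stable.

With y'=λy (z=hλ):
  order 3, 3-stage ⇒ R(z)=1+z+z^2/2+z^3/6
  (e.g. R(-1.63)=-0.02334, |R|=0.02334)

Find x<0 with |R(x)|<1.
x=-1.63: |R|=0.0233
|R(-2.36)|=0.7659 |R(-2.08)|=0.4166 |R(-1.02)|=0.3233
Bisect:
  x_lo=-2.8498 |R|=1.6465  x_hi=-0.1690 |R|=0.8445
  mid=-1.50938 |R|=0.05662 →hi
  mid=-2.17959 |R|=0.53002 →hi
  mid=-2.51470 |R|=1.00321 →lo
  mid=-2.34715 |R|=0.74771 →hi
  mid=-2.43092 |R|=0.87044 →hi
  mid=-2.47281 |R|=0.93553 →hi
  mid=-2.49375 |R|=0.96905 →hi
  mid=-2.50423 |R|=0.98605 →hi
  mid=-2.50946 |R|=0.99461 →hi
  mid=-2.51208 |R|=0.99891 →hi
  ...
  [-2.51290,-2.51273] ⇒ x*=-2.5127
Stable set (-2.5127, 0).

(-2.5127,0); λ=-2 ⇒ h* = 1.2564.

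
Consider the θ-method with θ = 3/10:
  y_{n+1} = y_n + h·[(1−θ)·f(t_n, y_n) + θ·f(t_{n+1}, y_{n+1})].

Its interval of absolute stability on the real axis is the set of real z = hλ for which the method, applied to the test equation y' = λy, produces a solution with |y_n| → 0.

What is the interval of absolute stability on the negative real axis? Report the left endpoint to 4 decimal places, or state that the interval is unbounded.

z∈(-5.0000,0).

Test eqn y'=λy, z=hλ:
  y_{n+1} = y_n + z·[7/10·y_n + 3/10·y_{n+1}] ⇒ (1 − 3/10z)y_{n+1} = (1 + 7/10z)y_n
  ⇒ R(z) = (1 + 7/10z)/(1 − 3/10z).

Solve |R(x)|<1 on ℝ⁻.
x=-1.39: |R|=0.0191
R=−1: 1+7/10x = −1+3/10x ⇒ -2/5x=2 ⇒ x=2/(-2/5)=-5.0000
Confirm numerically:
  x=-3.356: |R|=0.67231 <1
  x=-3.099: |R|=0.60595 <1
  x=-2.669: |R|=0.48220 <1
  x=-5.261: |R|=1.04049 >1
  x=-5.215: |R|=1.03353 >1
  x=-5.089: |R|=1.01409 >1
Stable set (-5.0000, 0).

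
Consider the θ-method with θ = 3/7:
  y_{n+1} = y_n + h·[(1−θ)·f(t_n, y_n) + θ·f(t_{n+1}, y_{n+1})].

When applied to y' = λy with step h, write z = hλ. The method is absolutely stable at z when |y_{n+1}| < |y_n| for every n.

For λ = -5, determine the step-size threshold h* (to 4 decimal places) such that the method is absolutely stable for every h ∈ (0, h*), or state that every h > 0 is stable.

On y'=λy, z=hλ:
  y_{n+1} = y_n + z·[4/7·y_n + 3/7·y_{n+1}] ⇒ (1 − 3/7z)y_{n+1} = (1 + 4/7z)y_n
  ⇒ R(z) = (1 + 4/7z)/(1 − 3/7z).

Boundary: |R(x)|=1, x<0.
x=-1.47: |R|=0.0982
R=−1: 1+4/7x = −1+3/7x ⇒ -1/7x=2 ⇒ x=2/(-1/7)=-14.0000
Confirm numerically:
  x=-13.625: |R|=0.99217 <1
  x=-10.810: |R|=0.91910 <1
  x=-6.082: |R|=0.68637 <1
  x=-5.790: |R|=0.66311 <1
  x=-14.501: |R|=1.00992 >1
  x=-14.310: |R|=1.00621 >1
  x=-14.175: |R|=1.00353 >1
Stable set (-14.0000, 0).

(-14.0000,0); λ=-5 ⇒ h* = (14)/5 = 2.8000.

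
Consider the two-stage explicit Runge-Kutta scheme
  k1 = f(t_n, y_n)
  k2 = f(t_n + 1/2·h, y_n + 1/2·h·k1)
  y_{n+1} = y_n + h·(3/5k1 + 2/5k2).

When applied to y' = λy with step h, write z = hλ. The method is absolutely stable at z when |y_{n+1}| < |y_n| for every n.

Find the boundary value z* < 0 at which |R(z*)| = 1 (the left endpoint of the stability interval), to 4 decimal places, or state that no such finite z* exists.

left endpoint -5.0000.

Test eqn y'=λy, z=hλ:
  k1=λy_n ⇒ h·k1=z·y_n;  k2=λ(1+1/2z)y_n ⇒ h·k2=z(1+1/2z)y_n
  y_{n+1}/y_n = 1 + 3/5z + 2/5z(1+1/2z) = 1 + z + 1/5z²
  ⇒ R(z) = 1 + z + 1/5z².

Boundary: |R(x)|=1, x<0.
x=-1.59: |R|=0.0844
R=1: x+1/5x²=0 ⇒ x=−5=-5.0000; min R=1−1/(4·1/5)=-0.2500>−1
Confirm numerically:
  x=-4.498: |R|=0.54840 <1
  x=-4.292: |R|=0.39225 <1
  x=-3.936: |R|=0.16242 <1
  x=-3.734: |R|=0.05455 <1
  x=-5.336: |R|=1.35858 >1
  x=-5.176: |R|=1.18220 >1
  x=-5.069: |R|=1.06995 >1
So |R|<1 on (-5.0000, 0).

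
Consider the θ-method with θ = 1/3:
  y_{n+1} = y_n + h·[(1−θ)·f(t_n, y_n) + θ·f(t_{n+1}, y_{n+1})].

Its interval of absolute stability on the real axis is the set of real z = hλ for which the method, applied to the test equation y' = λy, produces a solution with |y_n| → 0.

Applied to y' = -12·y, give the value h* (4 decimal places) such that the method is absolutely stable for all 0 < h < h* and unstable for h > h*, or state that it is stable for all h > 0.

Set f=λy, z=hλ:
  y_{n+1} = y_n + z·[2/3·y_n + 1/3·y_{n+1}] ⇒ (1 − 1/3z)y_{n+1} = (1 + 2/3z)y_n
  so R(z) = (1 + 2/3z)/(1 − 1/3z).

Boundary: |R(x)|=1, x<0.
x=-0.83: |R|=0.3499
R=−1: 1+2/3x = −1+1/3x ⇒ -1/3x=2 ⇒ x=2/(-1/3)=-6.0000
Confirm numerically:
  x=-4.545: |R|=0.80716 <1
  x=-4.488: |R|=0.79808 <1
  x=-4.059: |R|=0.72503 <1
  x=-6.504: |R|=1.05303 >1
  x=-6.418: |R|=1.04438 >1
  x=-6.076: |R|=1.00837 >1
Interval (-6.0000, 0).

(-6.0000,0); λ=-12 ⇒ h* = (6)/12 = 0.5000.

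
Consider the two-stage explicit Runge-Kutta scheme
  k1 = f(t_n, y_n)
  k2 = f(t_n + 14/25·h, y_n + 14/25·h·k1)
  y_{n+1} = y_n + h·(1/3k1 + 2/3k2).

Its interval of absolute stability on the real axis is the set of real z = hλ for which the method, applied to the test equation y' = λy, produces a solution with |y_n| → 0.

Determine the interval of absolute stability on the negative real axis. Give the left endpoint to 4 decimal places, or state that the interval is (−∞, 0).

z∈(-2.6786,0).

With y'=λy (z=hλ):
  k1=λy_n ⇒ h·k1=z·y_n;  k2=λ(1+14/25z)y_n ⇒ h·k2=z(1+14/25z)y_n
  y_{n+1}/y_n = 1 + 1/3z + 2/3z(1+14/25z) = 1 + z + 28/75z²
  R(z) = 1 + z + 28/75z².

Find x<0 with |R(x)|<1.
x=-1.64: |R|=0.3641
R=1: x+28/75x²=0 ⇒ x=−75/28=-2.6786; min R=1−1/(4·28/75)=0.3304>−1
Confirm numerically:
  x=-2.314: |R|=0.68505 <1
  x=-2.145: |R|=0.57272 <1
  x=-1.857: |R|=0.43042 <1
  x=-1.432: |R|=0.33357 <1
  x=-3.253: |R|=1.69762 >1
  x=-3.116: |R|=1.50886 >1
  x=-2.872: |R|=1.20740 >1
Stable set (-2.6786, 0).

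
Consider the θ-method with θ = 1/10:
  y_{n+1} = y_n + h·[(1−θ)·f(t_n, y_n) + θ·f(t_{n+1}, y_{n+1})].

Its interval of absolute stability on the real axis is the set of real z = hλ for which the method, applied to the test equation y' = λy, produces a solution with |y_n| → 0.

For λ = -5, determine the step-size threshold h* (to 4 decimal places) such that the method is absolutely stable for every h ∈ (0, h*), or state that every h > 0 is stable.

Set f=λy, z=hλ:
  y_{n+1} = y_n + z·[9/10·y_n + 1/10·y_{n+1}] ⇒ (1 − 1/10z)y_{n+1} = (1 + 9/10z)y_n
  Hence R(z) = (1 + 9/10z)/(1 − 1/10z).

Solve |R(x)|<1 on ℝ⁻.
x=-1.12: |R|=0.0072
R=−1: 1+9/10x = −1+1/10x ⇒ -4/5x=2 ⇒ x=2/(-4/5)=-2.5000
Confirm numerically:
  x=-1.950: |R|=0.63180 <1
  x=-1.627: |R|=0.39933 <1
  x=-1.591: |R|=0.37262 <1
  x=-3.072: |R|=1.35006 >1
  x=-2.805: |R|=1.19055 >1
  x=-2.639: |R|=1.08798 >1
Interval (-2.5000, 0).

(-2.5000,0); λ=-5 ⇒ h* = (5/2)/5 = 0.5000.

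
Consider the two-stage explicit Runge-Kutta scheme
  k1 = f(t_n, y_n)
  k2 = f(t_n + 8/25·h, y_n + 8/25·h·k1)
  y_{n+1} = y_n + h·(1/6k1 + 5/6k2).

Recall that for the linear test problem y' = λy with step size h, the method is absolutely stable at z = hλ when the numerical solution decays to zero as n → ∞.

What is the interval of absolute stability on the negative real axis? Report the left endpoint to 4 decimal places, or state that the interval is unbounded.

(-3.7500, 0).

With y'=λy (z=hλ):
  k1=λy_n ⇒ h·k1=z·y_n;  k2=λ(1+8/25z)y_n ⇒ h·k2=z(1+8/25z)y_n
  y_{n+1}/y_n = 1 + 1/6z + 5/6z(1+8/25z) = 1 + z + 4/15z²
  so R(z) = 1 + z + 4/15z².

Solve |R(x)|<1 on ℝ⁻.
x=-0.32: |R|=0.7073
R=1: x+4/15x²=0 ⇒ x=−15/4=-3.7500; min R=1−1/(4·4/15)=0.0625>−1
Confirm numerically:
  x=-2.765: |R|=0.27373 <1
  x=-2.190: |R|=0.08896 <1
  x=-1.631: |R|=0.07838 <1
  x=-3.841: |R|=1.09321 >1
  x=-3.830: |R|=1.08171 >1
  x=-3.785: |R|=1.03533 >1
Stable set (-3.7500, 0).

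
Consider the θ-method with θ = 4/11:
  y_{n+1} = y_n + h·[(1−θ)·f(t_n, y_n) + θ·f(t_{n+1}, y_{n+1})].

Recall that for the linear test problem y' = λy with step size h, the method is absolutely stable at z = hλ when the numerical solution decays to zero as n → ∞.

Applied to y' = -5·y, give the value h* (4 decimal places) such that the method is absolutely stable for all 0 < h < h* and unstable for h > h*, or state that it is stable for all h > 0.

With y'=λy (z=hλ):
  y_{n+1} = y_n + z·[7/11·y_n + 4/11·y_{n+1}] ⇒ (1 − 4/11z)y_{n+1} = (1 + 7/11z)y_n
  so R(z) = (1 + 7/11z)/(1 − 4/11z).

Need |R(x)|<1, x<0.
x=-0.61: |R|=0.5007
R=−1: 1+7/11x = −1+4/11x ⇒ -3/11x=2 ⇒ x=2/(-3/11)=-7.3333
Confirm numerically:
  x=-6.632: |R|=0.94394 <1
  x=-4.771: |R|=0.74448 <1
  x=-4.410: |R|=0.69378 <1
  x=-3.912: |R|=0.61483 <1
  x=-7.750: |R|=1.02976 >1
  x=-7.673: |R|=1.02444 >1
Stable set (-7.3333, 0).

(-7.3333,0); λ=-5 ⇒ h* = (22/3)/5 = 1.4667.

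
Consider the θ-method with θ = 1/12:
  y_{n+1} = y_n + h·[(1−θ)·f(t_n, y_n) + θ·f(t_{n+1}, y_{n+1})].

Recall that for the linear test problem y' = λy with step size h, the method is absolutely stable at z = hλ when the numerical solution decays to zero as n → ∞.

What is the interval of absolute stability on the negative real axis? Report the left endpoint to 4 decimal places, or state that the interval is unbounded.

(-2.4000, 0).

On y'=λy, z=hλ:
  y_{n+1} = y_n + z·[11/12·y_n + 1/12·y_{n+1}] ⇒ (1 − 1/12z)y_{n+1} = (1 + 11/12z)y_n
  so R(z) = (1 + 11/12z)/(1 − 1/12z).

Need |R(x)|<1, x<0.
x=-0.82: |R|=0.2324
R=−1: 1+11/12x = −1+1/12x ⇒ -5/6x=2 ⇒ x=2/(-5/6)=-2.4000
Confirm numerically:
  x=-2.132: |R|=0.81036 <1
  x=-1.688: |R|=0.47984 <1
  x=-1.158: |R|=0.05609 <1
  x=-2.981: |R|=1.38782 >1
  x=-2.778: |R|=1.25579 >1
  x=-2.595: |R|=1.13361 >1
Stable set (-2.4000, 0).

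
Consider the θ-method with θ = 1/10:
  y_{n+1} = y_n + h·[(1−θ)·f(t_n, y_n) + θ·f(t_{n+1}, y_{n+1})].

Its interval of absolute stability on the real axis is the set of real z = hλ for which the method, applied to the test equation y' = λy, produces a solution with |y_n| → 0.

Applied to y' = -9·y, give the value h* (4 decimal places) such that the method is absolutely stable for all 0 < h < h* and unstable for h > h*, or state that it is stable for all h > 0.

(-2.5000,0); λ=-9 ⇒ h* = (5/2)/9 = 0.2778.

On y'=λy, z=hλ:
  y_{n+1} = y_n + z·[9/10·y_n + 1/10·y_{n+1}] ⇒ (1 − 1/10z)y_{n+1} = (1 + 9/10z)y_n
  ⇒ R(z) = (1 + 9/10z)/(1 − 1/10z).

Find x<0 with |R(x)|<1.
x=-1.25: |R|=0.1111
R=−1: 1+9/10x = −1+1/10x ⇒ -4/5x=2 ⇒ x=2/(-4/5)=-2.5000
Confirm numerically:
  x=-1.611: |R|=0.38748 <1
  x=-1.602: |R|=0.38080 <1
  x=-1.490: |R|=0.29678 <1
  x=-2.900: |R|=1.24806 >1
  x=-2.812: |R|=1.19482 >1
  x=-2.688: |R|=1.11854 >1
Interval (-2.5000, 0).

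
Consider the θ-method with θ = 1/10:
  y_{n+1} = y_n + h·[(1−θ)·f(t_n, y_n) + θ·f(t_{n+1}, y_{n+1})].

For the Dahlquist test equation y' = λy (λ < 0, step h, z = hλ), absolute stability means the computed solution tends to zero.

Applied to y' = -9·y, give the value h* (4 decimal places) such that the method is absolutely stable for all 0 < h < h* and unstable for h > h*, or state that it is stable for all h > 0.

(-2.5000,0); λ=-9 ⇒ h* = (5/2)/9 = 0.2778.

On y'=λy, z=hλ:
  y_{n+1} = y_n + z·[9/10·y_n + 1/10·y_{n+1}] ⇒ (1 − 1/10z)y_{n+1} = (1 + 9/10z)y_n
  Hence R(z) = (1 + 9/10z)/(1 − 1/10z).

Solve |R(x)|<1 on ℝ⁻.
x=-1.64: |R|=0.4089
R=−1: 1+9/10x = −1+1/10x ⇒ -4/5x=2 ⇒ x=2/(-4/5)=-2.5000
Confirm numerically:
  x=-2.415: |R|=0.94523 <1
  x=-2.256: |R|=0.84073 <1
  x=-1.718: |R|=0.46612 <1
  x=-1.408: |R|=0.23422 <1
  x=-3.074: |R|=1.35123 >1
  x=-2.642: |R|=1.08986 >1
  x=-2.579: |R|=1.05024 >1
Stable set (-2.5000, 0).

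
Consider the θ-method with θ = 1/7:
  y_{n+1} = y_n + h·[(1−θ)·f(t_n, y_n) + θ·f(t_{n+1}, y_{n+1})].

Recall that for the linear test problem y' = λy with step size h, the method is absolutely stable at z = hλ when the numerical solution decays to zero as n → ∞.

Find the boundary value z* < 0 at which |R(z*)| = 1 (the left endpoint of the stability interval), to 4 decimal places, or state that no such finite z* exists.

z* = -2.8000.

On y'=λy, z=hλ:
  y_{n+1} = y_n + z·[6/7·y_n + 1/7·y_{n+1}] ⇒ (1 − 1/7z)y_{n+1} = (1 + 6/7z)y_n
  R(z) = (1 + 6/7z)/(1 − 1/7z).

Need |R(x)|<1, x<0.
x=-0.72: |R|=0.3472
R=−1: 1+6/7x = −1+1/7x ⇒ -5/7x=2 ⇒ x=2/(-5/7)=-2.8000
Confirm numerically:
  x=-1.859: |R|=0.46890 <1
  x=-1.700: |R|=0.36782 <1
  x=-1.315: |R|=0.10704 <1
  x=-2.934: |R|=1.06745 >1
  x=-2.827: |R|=1.01374 >1
Stable set (-2.8000, 0).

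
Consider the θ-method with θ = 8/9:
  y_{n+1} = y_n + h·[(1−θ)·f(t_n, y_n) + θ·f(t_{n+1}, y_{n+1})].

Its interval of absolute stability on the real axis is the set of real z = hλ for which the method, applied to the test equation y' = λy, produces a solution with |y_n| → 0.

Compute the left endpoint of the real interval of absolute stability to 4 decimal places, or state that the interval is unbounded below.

Test eqn y'=λy, z=hλ:
  y_{n+1} = y_n + z·[1/9·y_n + 8/9·y_{n+1}] ⇒ (1 − 8/9z)y_{n+1} = (1 + 1/9z)y_n
  so R(z) = (1 + 1/9z)/(1 − 8/9z).

Boundary: |R(x)|=1, x<0.
x=-1.72: |R|=0.3199
x=-2: |R|=0.2800
x=-10: |R|=0.0112
x=-100: |R|=0.1125
θ=8/9≥1/2 ⇒ |1+1/9x|<|1−8/9x| ∀x<0 ⇒ stable on all of ℝ⁻.

unbounded; (−∞, 0).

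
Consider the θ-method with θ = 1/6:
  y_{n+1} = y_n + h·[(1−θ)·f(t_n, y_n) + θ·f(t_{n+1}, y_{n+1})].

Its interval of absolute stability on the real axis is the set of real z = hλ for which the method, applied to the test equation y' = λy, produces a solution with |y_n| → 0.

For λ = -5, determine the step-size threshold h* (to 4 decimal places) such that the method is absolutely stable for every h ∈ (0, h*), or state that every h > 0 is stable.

(-3.0000,0); λ=-5 ⇒ h* = (3)/5 = 0.6000.

On y'=λy, z=hλ:
  y_{n+1} = y_n + z·[5/6·y_n + 1/6·y_{n+1}] ⇒ (1 − 1/6z)y_{n+1} = (1 + 5/6z)y_n
  so R(z) = (1 + 5/6z)/(1 − 1/6z).

Solve |R(x)|<1 on ℝ⁻.
x=-0.32: |R|=0.6962
R=−1: 1+5/6x = −1+1/6x ⇒ -2/3x=2 ⇒ x=2/(-2/3)=-3.0000
Confirm numerically:
  x=-2.913: |R|=0.96096 <1
  x=-2.714: |R|=0.86872 <1
  x=-1.995: |R|=0.49719 <1
  x=-3.576: |R|=1.24060 >1
  x=-3.224: |R|=1.09714 >1
  x=-3.121: |R|=1.05306 >1
Interval (-3.0000, 0).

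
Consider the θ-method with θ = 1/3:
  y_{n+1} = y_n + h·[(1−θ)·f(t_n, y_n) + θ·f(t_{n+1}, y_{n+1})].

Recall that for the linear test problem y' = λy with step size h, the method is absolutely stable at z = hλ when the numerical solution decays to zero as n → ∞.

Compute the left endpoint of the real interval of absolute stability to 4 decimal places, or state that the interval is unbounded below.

Set f=λy, z=hλ:
  y_{n+1} = y_n + z·[2/3·y_n + 1/3·y_{n+1}] ⇒ (1 − 1/3z)y_{n+1} = (1 + 2/3z)y_n
  R(z) = (1 + 2/3z)/(1 − 1/3z).

Need |R(x)|<1, x<0.
x=-0.89: |R|=0.3136
R=−1: 1+2/3x = −1+1/3x ⇒ -1/3x=2 ⇒ x=2/(-1/3)=-6.0000
Confirm numerically:
  x=-5.915: |R|=0.99047 <1
  x=-5.385: |R|=0.92665 <1
  x=-4.238: |R|=0.75656 <1
  x=-2.757: |R|=0.43669 <1
  x=-6.382: |R|=1.04072 >1
  x=-6.159: |R|=1.01736 >1
So |R|<1 on (-6.0000, 0).

z* = -6.0000.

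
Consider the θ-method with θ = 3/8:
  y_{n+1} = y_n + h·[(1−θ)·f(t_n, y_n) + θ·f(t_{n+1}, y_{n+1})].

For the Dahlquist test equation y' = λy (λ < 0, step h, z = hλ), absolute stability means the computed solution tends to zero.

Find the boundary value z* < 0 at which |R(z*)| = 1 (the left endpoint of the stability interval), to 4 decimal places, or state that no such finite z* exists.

z* = -8.0000.

On y'=λy, z=hλ:
  y_{n+1} = y_n + z·[5/8·y_n + 3/8·y_{n+1}] ⇒ (1 − 3/8z)y_{n+1} = (1 + 5/8z)y_n
  Hence R(z) = (1 + 5/8z)/(1 − 3/8z).

Find x<0 with |R(x)|<1.
x=-0.61: |R|=0.5036
R=−1: 1+5/8x = −1+3/8x ⇒ -1/4x=2 ⇒ x=2/(-1/4)=-8.0000
Confirm numerically:
  x=-7.178: |R|=0.94434 <1
  x=-6.573: |R|=0.89704 <1
  x=-5.758: |R|=0.82258 <1
  x=-3.522: |R|=0.51761 <1
  x=-8.566: |R|=1.03359 >1
  x=-8.357: |R|=1.02159 >1
  x=-8.275: |R|=1.01676 >1
So |R|<1 on (-8.0000, 0).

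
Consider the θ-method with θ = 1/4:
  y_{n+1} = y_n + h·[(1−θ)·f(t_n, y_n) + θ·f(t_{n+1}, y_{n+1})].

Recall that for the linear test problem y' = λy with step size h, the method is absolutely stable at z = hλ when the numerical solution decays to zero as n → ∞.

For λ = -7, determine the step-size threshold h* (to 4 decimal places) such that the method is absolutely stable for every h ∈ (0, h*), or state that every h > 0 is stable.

With y'=λy (z=hλ):
  y_{n+1} = y_n + z·[3/4·y_n + 1/4·y_{n+1}] ⇒ (1 − 1/4z)y_{n+1} = (1 + 3/4z)y_n
  Hence R(z) = (1 + 3/4z)/(1 − 1/4z).

Need |R(x)|<1, x<0.
x=-0.78: |R|=0.3473
R=−1: 1+3/4x = −1+1/4x ⇒ -1/2x=2 ⇒ x=2/(-1/2)=-4.0000
Confirm numerically:
  x=-3.689: |R|=0.91911 <1
  x=-2.729: |R|=0.62223 <1
  x=-2.626: |R|=0.58527 <1
  x=-4.438: |R|=1.10382 >1
  x=-4.123: |R|=1.03028 >1
  x=-4.102: |R|=1.02518 >1
Stable set (-4.0000, 0).

(-4.0000,0); λ=-7 ⇒ h* = (4)/7 = 0.5714.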